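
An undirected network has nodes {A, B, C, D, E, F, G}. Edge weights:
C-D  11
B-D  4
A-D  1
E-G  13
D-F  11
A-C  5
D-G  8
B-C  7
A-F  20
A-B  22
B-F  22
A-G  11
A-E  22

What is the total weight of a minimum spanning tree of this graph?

Kruskal: consider edges lightest-first.
A-D (1): add. Components now {A,D} {B} {C} {E} {F} {G}
B-D (4): add. Components now {A,B,D} {C} {E} {F} {G}
A-C (5): add. Components now {A,B,C,D} {E} {F} {G}
B-C (7): skip — B and C already connected.
D-G (8): add. Components now {A,B,C,D,G} {E} {F}
A-G (11): skip — A and G already connected.
C-D (11): skip — C and D already connected.
D-F (11): add. Components now {A,B,C,D,F,G} {E}
E-G (13): add. Components now {A,B,C,D,E,F,G}
MST edges: A-D, B-D, A-C, D-G, D-F, E-G; total weight 1+4+5+8+11+13 = 42.

42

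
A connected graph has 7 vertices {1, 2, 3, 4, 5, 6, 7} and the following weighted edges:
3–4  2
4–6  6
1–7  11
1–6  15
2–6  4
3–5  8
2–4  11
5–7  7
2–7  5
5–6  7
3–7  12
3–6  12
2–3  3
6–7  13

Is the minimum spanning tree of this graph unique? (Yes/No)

Sort edges by weight, then run Kruskal:
3–4 (2): add. Components now {1} {2} {3,4} {5} {6} {7}
2–3 (3): add. Components now {1} {2,3,4} {5} {6} {7}
2–6 (4): add. Components now {1} {2,3,4,6} {5} {7}
2–7 (5): add. Components now {1} {2,3,4,6,7} {5}
4–6 (6): skip — 4 and 6 already connected.
5–6 (7): add. Components now {1} {2,3,4,5,6,7}
5–7 (7): skip — 5 and 7 already connected.
3–5 (8): skip — 3 and 5 already connected.
1–7 (11): add. Components now {1,2,3,4,5,6,7}
Non-tree edge 5–7 has weight 7, equal to the heaviest edge on its tree cycle — swapping gives another MST of the same weight. Not unique.

No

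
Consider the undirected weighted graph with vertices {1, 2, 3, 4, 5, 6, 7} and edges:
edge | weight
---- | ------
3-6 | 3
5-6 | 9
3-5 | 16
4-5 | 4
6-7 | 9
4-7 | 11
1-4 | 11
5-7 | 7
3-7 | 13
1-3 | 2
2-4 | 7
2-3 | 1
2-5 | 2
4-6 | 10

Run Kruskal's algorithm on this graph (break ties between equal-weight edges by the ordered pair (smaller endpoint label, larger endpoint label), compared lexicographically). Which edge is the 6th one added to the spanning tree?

Sort edges by weight, then run Kruskal:
2-3 (1): add — endpoints in different components.
1-3 (2): add — endpoints in different components.
2-5 (2): add — endpoints in different components.
3-6 (3): add — endpoints in different components.
4-5 (4): add — endpoints in different components.
2-4 (7): skip — 2 and 4 already connected.
5-7 (7): add — endpoints in different components.
The 6th edge added is 5-7.

5-7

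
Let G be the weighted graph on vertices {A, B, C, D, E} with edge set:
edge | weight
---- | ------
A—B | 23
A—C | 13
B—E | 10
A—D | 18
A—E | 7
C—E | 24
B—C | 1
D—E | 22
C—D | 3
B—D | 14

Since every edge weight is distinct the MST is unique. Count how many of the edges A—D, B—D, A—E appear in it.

Sort edges by weight, then run Kruskal:
B—C (1): add — endpoints in different components.
C—D (3): add — endpoints in different components.
A—E (7): add — endpoints in different components.
B—E (10): add — endpoints in different components.
MST edge set: {B—C, C—D, A—E, B—E}.
Of the listed edges, {A—E} are in the MST → 1.

1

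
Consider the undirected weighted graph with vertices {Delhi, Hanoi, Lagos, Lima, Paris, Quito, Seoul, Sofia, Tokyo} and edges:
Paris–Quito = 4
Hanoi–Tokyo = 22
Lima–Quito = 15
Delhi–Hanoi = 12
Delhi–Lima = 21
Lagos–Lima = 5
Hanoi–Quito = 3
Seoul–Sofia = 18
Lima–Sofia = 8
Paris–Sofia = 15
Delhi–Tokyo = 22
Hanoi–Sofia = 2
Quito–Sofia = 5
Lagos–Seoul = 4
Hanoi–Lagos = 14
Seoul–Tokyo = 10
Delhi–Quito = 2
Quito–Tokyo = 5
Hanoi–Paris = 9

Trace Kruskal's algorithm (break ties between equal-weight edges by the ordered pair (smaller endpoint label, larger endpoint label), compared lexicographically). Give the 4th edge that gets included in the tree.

Lagos-Seoul

Sort edges by weight, then run Kruskal:
Delhi–Quito (2): add — endpoints in different components.
Hanoi–Sofia (2): add — endpoints in different components.
Hanoi–Quito (3): add — endpoints in different components.
Lagos–Seoul (4): add — endpoints in different components.
Paris–Quito (4): add — endpoints in different components.
Lagos–Lima (5): add — endpoints in different components.
Quito–Sofia (5): skip — Quito and Sofia already connected.
Quito–Tokyo (5): add — endpoints in different components.
Lima–Sofia (8): add — endpoints in different components.
The 4th edge added is Lagos–Seoul.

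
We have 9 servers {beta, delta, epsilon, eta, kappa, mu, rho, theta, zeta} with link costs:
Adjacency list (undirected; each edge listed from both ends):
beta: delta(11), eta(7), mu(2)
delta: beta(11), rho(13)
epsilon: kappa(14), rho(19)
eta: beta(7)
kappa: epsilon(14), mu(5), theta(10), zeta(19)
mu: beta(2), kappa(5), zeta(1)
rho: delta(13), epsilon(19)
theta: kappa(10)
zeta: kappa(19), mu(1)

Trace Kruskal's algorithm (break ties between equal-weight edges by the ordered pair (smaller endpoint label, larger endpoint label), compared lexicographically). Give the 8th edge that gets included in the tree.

epsilon-kappa

Kruskal: consider edges lightest-first.
mu—zeta (1): add — endpoints in different components.
beta—mu (2): add — endpoints in different components.
kappa—mu (5): add — endpoints in different components.
beta—eta (7): add — endpoints in different components.
kappa—theta (10): add — endpoints in different components.
beta—delta (11): add — endpoints in different components.
delta—rho (13): add — endpoints in different components.
epsilon—kappa (14): add — endpoints in different components.
The 8th edge added is epsilon—kappa.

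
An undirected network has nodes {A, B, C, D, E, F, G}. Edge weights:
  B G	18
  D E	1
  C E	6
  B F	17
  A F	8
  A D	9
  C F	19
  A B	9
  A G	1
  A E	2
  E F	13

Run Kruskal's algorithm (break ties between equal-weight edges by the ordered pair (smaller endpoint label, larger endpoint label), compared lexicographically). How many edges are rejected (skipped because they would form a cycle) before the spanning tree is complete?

0

Kruskal: consider edges lightest-first.
A G (1): add. Components now {A,G} {B} {C} {D} {E} {F}
D E (1): add. Components now {A,G} {B} {C} {D,E} {F}
A E (2): add. Components now {A,D,E,G} {B} {C} {F}
C E (6): add. Components now {A,C,D,E,G} {B} {F}
A F (8): add. Components now {A,C,D,E,F,G} {B}
A B (9): add. Components now {A,B,C,D,E,F,G}
Edges rejected before the tree was complete: 0.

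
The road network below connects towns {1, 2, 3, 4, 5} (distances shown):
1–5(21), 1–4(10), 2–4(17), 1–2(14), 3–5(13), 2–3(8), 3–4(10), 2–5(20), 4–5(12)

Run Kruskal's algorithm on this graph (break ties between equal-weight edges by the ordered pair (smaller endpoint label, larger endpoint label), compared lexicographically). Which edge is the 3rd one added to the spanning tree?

Kruskal: consider edges lightest-first.
2–3 (8): add — endpoints in different components.
1–4 (10): add — endpoints in different components.
3–4 (10): add — endpoints in different components.
4–5 (12): add — endpoints in different components.
The 3rd edge added is 3–4.

3-4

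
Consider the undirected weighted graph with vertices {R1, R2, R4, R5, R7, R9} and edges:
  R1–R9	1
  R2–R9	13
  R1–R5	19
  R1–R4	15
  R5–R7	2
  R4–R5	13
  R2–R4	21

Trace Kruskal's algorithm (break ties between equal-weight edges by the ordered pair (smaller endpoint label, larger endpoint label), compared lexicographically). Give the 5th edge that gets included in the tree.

Sort edges by weight, then run Kruskal:
R1–R9 (1): add. Components now {R5} {R7} {R1,R9} {R2} {R4}
R5–R7 (2): add. Components now {R5,R7} {R1,R9} {R2} {R4}
R2–R9 (13): add. Components now {R5,R7} {R1,R2,R9} {R4}
R4–R5 (13): add. Components now {R4,R5,R7} {R1,R2,R9}
R1–R4 (15): add. Components now {R1,R2,R4,R5,R7,R9}
The 5th edge added is R1–R4.

R1-R4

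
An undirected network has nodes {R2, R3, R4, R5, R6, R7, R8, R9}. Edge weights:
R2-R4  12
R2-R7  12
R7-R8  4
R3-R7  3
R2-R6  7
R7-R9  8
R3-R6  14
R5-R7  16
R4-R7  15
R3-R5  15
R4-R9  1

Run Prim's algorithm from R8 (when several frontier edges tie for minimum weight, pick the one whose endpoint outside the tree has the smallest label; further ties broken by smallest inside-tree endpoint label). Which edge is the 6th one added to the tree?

Grow the tree from R8 using Prim:
Step 1: frontier [R7-R8 4] → take R7-R8 (4); add R7.
Step 2: frontier [R3-R7 3, R7-R9 8, R2-R7 12, R4-R7 15, R5-R7 16] → take R3-R7 (3); add R3.
Step 3: frontier [R3-R6 14, R3-R5 15, R7-R9 8, R2-R7 12, R4-R7 15, R5-R7 16] → take R7-R9 (8); add R9.
Step 4: frontier [R3-R6 14, R3-R5 15, R2-R7 12, R4-R7 15, R5-R7 16, R4-R9 1] → take R4-R9 (1); add R4.
Step 5: frontier [R3-R6 14, R3-R5 15, R2-R4 12, R2-R7 12, R5-R7 16] → take R2-R4 (12); add R2.
Step 6: frontier [R2-R6 7, R3-R6 14, R3-R5 15, R5-R7 16] → take R2-R6 (7); add R6.
Step 7: frontier [R3-R5 15, R5-R7 16] → take R3-R5 (15); add R5.
The 6th edge added is R2-R6.

R2-R6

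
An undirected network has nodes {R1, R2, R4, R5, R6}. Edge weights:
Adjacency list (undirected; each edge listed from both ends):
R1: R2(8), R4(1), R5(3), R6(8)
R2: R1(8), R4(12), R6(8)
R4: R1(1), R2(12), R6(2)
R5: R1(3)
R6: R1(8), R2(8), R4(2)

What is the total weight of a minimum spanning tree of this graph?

Sort edges by weight, then run Kruskal:
R1 R4 (1): add. Components now {R6} {R1,R4} {R5} {R2}
R4 R6 (2): add. Components now {R1,R4,R6} {R5} {R2}
R1 R5 (3): add. Components now {R1,R4,R5,R6} {R2}
R1 R2 (8): add. Components now {R1,R2,R4,R5,R6}
MST edges: R1 R4, R4 R6, R1 R5, R1 R2; total weight 1+2+3+8 = 14.

14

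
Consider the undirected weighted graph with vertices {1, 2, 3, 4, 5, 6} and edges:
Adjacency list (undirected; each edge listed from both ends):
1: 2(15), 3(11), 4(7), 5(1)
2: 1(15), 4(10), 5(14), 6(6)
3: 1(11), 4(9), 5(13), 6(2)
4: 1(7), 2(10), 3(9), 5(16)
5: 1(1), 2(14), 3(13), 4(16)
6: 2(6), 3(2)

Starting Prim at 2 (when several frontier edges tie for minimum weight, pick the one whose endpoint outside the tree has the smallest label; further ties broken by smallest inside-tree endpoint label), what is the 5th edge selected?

Prim's algorithm from 2:
Step 1: frontier [2–6 6, 2–4 10, 2–5 14, 1–2 15] → take 2–6 (6); add 6.
Step 2: frontier [2–4 10, 2–5 14, 1–2 15, 3–6 2] → take 3–6 (2); add 3.
Step 3: frontier [2–4 10, 2–5 14, 1–2 15, 3–4 9, 1–3 11, 3–5 13] → take 3–4 (9); add 4.
Step 4: frontier [2–5 14, 1–2 15, 1–3 11, 3–5 13, 1–4 7, 4–5 16] → take 1–4 (7); add 1.
Step 5: frontier [1–5 1, 2–5 14, 3–5 13, 4–5 16] → take 1–5 (1); add 5.
The 5th edge added is 1–5.

1-5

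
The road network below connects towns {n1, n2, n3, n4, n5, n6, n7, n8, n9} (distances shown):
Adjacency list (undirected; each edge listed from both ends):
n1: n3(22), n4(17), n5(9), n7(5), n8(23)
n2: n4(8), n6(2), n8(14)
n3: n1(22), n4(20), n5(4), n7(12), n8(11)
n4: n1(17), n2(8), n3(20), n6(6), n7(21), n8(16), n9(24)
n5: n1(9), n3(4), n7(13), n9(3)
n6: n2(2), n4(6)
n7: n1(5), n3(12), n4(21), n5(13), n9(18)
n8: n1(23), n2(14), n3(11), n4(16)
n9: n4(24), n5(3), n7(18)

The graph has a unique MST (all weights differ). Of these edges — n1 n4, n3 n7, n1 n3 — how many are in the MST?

0

Kruskal: consider edges lightest-first.
n2 n6 (2): add — endpoints in different components.
n5 n9 (3): add — endpoints in different components.
n3 n5 (4): add — endpoints in different components.
n1 n7 (5): add — endpoints in different components.
n4 n6 (6): add — endpoints in different components.
n2 n4 (8): skip — n2 and n4 already connected.
n1 n5 (9): add — endpoints in different components.
n3 n8 (11): add — endpoints in different components.
n3 n7 (12): skip — n3 and n7 already connected.
n5 n7 (13): skip — n7 and n5 already connected.
n2 n8 (14): add — endpoints in different components.
MST edge set: {n2 n6, n5 n9, n3 n5, n1 n7, n4 n6, n1 n5, n3 n8, n2 n8}.
Of the listed edges, {} are in the MST → 0.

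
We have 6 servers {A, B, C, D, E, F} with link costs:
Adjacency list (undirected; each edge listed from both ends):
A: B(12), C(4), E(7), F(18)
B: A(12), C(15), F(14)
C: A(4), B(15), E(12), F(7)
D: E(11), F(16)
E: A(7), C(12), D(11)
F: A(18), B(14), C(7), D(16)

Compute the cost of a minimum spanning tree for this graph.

Kruskal's algorithm — process edges by increasing weight (ties by edge label):
A-C (4): add. Components now {A,C} {B} {D} {E} {F}
A-E (7): add. Components now {A,C,E} {B} {D} {F}
C-F (7): add. Components now {A,C,E,F} {B} {D}
D-E (11): add. Components now {A,C,D,E,F} {B}
A-B (12): add. Components now {A,B,C,D,E,F}
MST edges: A-C, A-E, C-F, D-E, A-B; total weight 4+7+7+11+12 = 41.

41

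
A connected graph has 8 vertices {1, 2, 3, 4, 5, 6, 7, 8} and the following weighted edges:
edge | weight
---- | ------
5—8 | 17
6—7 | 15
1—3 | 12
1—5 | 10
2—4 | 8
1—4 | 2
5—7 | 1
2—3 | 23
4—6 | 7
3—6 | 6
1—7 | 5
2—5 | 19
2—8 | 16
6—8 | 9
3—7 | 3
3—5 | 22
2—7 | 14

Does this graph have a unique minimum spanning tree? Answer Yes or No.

Yes

Kruskal: consider edges lightest-first.
5—7 (1): add — endpoints in different components.
1—4 (2): add — endpoints in different components.
3—7 (3): add — endpoints in different components.
1—7 (5): add — endpoints in different components.
3—6 (6): add — endpoints in different components.
4—6 (7): skip — 4 and 6 already connected.
2—4 (8): add — endpoints in different components.
6—8 (9): add — endpoints in different components.
Every non-tree edge has weight strictly greater than the heaviest edge on the tree path between its endpoints, so the MST is unique.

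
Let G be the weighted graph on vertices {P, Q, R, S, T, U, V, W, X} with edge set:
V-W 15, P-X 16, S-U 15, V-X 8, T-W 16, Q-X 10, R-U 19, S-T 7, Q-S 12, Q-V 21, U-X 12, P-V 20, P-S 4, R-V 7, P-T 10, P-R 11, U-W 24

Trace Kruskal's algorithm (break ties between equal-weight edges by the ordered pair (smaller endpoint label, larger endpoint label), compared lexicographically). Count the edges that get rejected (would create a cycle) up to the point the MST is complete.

3

Sort edges by weight, then run Kruskal:
P-S (4): add — endpoints in different components.
R-V (7): add — endpoints in different components.
S-T (7): add — endpoints in different components.
V-X (8): add — endpoints in different components.
P-T (10): skip — T and P already connected.
Q-X (10): add — endpoints in different components.
P-R (11): add — endpoints in different components.
Q-S (12): skip — Q and S already connected.
U-X (12): add — endpoints in different components.
S-U (15): skip — U and S already connected.
V-W (15): add — endpoints in different components.
Edges rejected before the tree was complete: 3.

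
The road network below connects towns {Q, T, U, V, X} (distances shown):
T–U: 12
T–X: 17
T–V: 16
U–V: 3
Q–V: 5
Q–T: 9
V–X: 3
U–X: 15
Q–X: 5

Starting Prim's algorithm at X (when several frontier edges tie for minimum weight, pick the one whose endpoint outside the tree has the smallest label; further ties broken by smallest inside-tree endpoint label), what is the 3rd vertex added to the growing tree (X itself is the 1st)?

U

Prim's algorithm from X:
Step 1: cheapest edge leaving the tree is V–X (3); add V.
Step 2: cheapest edge leaving the tree is U–V (3); add U.
Step 3: cheapest edge leaving the tree is Q–V (5); add Q.
Step 4: cheapest edge leaving the tree is Q–T (9); add T.
Vertex order: X, V, U, Q, T. The 3rd vertex is U.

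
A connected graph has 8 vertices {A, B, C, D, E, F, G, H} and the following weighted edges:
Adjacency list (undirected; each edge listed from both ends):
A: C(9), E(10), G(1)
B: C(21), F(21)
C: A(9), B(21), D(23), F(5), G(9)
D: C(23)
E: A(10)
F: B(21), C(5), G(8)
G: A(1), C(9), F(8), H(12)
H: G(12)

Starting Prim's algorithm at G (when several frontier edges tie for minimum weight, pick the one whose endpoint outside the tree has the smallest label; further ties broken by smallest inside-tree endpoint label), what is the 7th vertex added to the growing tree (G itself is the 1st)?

B

Prim's algorithm from G:
Step 1: frontier [A—G 1, F—G 8, C—G 9, G—H 12] → take A—G (1); add A.
Step 2: frontier [A—C 9, A—E 10, F—G 8, C—G 9, G—H 12] → take F—G (8); add F.
Step 3: frontier [A—C 9, A—E 10, C—F 5, B—F 21, C—G 9, G—H 12] → take C—F (5); add C.
Step 4: frontier [A—E 10, B—C 21, C—D 23, B—F 21, G—H 12] → take A—E (10); add E.
Step 5: frontier [B—C 21, C—D 23, B—F 21, G—H 12] → take G—H (12); add H.
Step 6: frontier [B—C 21, C—D 23, B—F 21] → take B—C (21); add B.
Step 7: frontier [C—D 23] → take C—D (23); add D.
Vertex order: G, A, F, C, E, H, B, D. The 7th vertex is B.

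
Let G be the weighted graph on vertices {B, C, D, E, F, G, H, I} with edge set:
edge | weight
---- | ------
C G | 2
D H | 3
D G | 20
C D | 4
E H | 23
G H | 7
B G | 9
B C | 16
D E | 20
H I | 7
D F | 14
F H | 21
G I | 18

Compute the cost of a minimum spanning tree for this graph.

59

Prim, starting at I.
Step 1: frontier [H I 7, G I 18] → take H I (7); add H.
Step 2: frontier [D H 3, G H 7, F H 21, E H 23, G I 18] → take D H (3); add D.
Step 3: frontier [C D 4, D F 14, D E 20, D G 20, G H 7, F H 21, E H 23, G I 18] → take C D (4); add C.
Step 4: frontier [C G 2, B C 16, D F 14, D E 20, D G 20, G H 7, F H 21, E H 23, G I 18] → take C G (2); add G.
Step 5: frontier [B C 16, D F 14, D E 20, B G 9, F H 21, E H 23] → take B G (9); add B.
Step 6: frontier [D F 14, D E 20, F H 21, E H 23] → take D F (14); add F.
Step 7: frontier [D E 20, E H 23] → take D E (20); add E.
MST edges: H I, D H, C D, C G, B G, D F, D E; total weight 7+3+4+2+9+14+20 = 59.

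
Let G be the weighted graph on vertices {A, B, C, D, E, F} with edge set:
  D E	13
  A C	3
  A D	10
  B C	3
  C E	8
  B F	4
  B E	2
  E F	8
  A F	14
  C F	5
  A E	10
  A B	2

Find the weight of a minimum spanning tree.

21

Prim's algorithm from C:
Step 1: frontier [A C 3, B C 3, C F 5, C E 8] → take A C (3); add A.
Step 2: frontier [A B 2, A D 10, A E 10, A F 14, B C 3, C F 5, C E 8] → take A B (2); add B.
Step 3: frontier [A D 10, A E 10, A F 14, B E 2, B F 4, C F 5, C E 8] → take B E (2); add E.
Step 4: frontier [A D 10, A F 14, B F 4, C F 5, E F 8, D E 13] → take B F (4); add F.
Step 5: frontier [A D 10, D E 13] → take A D (10); add D.
MST edges: A C, A B, B E, B F, A D; total weight 3+2+2+4+10 = 21.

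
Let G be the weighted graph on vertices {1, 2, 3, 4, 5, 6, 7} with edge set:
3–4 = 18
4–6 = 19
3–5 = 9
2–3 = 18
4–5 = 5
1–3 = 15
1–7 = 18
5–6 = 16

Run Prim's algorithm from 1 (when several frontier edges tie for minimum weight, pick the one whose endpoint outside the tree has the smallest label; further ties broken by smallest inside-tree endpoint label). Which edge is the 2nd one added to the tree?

Prim's algorithm from 1:
Step 1: cheapest edge leaving the tree is 1–3 (15); add 3.
Step 2: cheapest edge leaving the tree is 3–5 (9); add 5.
Step 3: cheapest edge leaving the tree is 4–5 (5); add 4.
Step 4: cheapest edge leaving the tree is 5–6 (16); add 6.
Step 5: cheapest edge leaving the tree is 2–3 (18); add 2.
Step 6: cheapest edge leaving the tree is 1–7 (18); add 7.
The 2nd edge added is 3–5.

3-5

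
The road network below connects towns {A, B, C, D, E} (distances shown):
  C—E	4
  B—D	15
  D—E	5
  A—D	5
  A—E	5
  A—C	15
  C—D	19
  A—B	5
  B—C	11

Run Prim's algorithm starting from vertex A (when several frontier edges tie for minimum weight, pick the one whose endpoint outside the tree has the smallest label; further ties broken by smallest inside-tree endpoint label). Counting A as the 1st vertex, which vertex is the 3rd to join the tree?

D

Grow the tree from A using Prim:
Step 1: cheapest edge leaving the tree is A—B (5); add B.
Step 2: cheapest edge leaving the tree is A—D (5); add D.
Step 3: cheapest edge leaving the tree is A—E (5); add E.
Step 4: cheapest edge leaving the tree is C—E (4); add C.
Vertex order: A, B, D, E, C. The 3rd vertex is D.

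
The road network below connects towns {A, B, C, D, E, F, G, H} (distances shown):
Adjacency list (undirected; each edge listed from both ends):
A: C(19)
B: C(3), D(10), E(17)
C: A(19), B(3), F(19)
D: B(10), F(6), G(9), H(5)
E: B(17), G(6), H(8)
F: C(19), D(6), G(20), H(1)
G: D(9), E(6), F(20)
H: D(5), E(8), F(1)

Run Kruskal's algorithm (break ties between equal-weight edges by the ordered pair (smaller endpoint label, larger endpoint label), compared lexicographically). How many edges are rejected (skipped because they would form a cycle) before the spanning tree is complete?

Kruskal's algorithm — process edges by increasing weight (ties by edge label):
F–H (1): add — endpoints in different components.
B–C (3): add — endpoints in different components.
D–H (5): add — endpoints in different components.
D–F (6): skip — D and F already connected.
E–G (6): add — endpoints in different components.
E–H (8): add — endpoints in different components.
D–G (9): skip — D and G already connected.
B–D (10): add — endpoints in different components.
B–E (17): skip — B and E already connected.
A–C (19): add — endpoints in different components.
Edges rejected before the tree was complete: 3.

3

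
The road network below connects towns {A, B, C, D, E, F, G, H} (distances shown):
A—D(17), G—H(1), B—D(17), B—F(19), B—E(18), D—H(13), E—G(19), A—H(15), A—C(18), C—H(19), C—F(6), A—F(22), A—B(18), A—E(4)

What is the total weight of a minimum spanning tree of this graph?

Prim's algorithm from D:
Step 1: cheapest edge leaving the tree is D—H (13); add H.
Step 2: cheapest edge leaving the tree is G—H (1); add G.
Step 3: cheapest edge leaving the tree is A—H (15); add A.
Step 4: cheapest edge leaving the tree is A—E (4); add E.
Step 5: cheapest edge leaving the tree is B—D (17); add B.
Step 6: cheapest edge leaving the tree is A—C (18); add C.
Step 7: cheapest edge leaving the tree is C—F (6); add F.
MST edges: D—H, G—H, A—H, A—E, B—D, A—C, C—F; total weight 13+1+15+4+17+18+6 = 74.

74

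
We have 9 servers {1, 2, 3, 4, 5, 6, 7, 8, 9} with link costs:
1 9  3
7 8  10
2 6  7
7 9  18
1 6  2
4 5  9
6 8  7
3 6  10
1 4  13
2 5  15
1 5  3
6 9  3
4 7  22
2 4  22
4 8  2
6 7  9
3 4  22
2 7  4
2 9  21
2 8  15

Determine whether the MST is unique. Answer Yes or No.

Kruskal's algorithm — process edges by increasing weight (ties by edge label):
1 6 (2): add — endpoints in different components.
4 8 (2): add — endpoints in different components.
1 5 (3): add — endpoints in different components.
1 9 (3): add — endpoints in different components.
6 9 (3): skip — 6 and 9 already connected.
2 7 (4): add — endpoints in different components.
2 6 (7): add — endpoints in different components.
6 8 (7): add — endpoints in different components.
4 5 (9): skip — 4 and 5 already connected.
6 7 (9): skip — 6 and 7 already connected.
3 6 (10): add — endpoints in different components.
Non-tree edge 6 9 has weight 3, equal to the heaviest edge on its tree cycle — swapping gives another MST of the same weight. Not unique.

No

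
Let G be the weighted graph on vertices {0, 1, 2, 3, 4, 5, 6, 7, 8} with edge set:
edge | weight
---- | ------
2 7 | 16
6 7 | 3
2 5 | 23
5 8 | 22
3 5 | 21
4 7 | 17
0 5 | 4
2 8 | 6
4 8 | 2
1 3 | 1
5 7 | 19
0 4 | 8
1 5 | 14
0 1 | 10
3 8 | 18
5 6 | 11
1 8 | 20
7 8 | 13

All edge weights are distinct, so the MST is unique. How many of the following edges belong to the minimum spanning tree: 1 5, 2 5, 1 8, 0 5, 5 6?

Kruskal's algorithm — process edges by increasing weight (ties by edge label):
1 3 (1): add — endpoints in different components.
4 8 (2): add — endpoints in different components.
6 7 (3): add — endpoints in different components.
0 5 (4): add — endpoints in different components.
2 8 (6): add — endpoints in different components.
0 4 (8): add — endpoints in different components.
0 1 (10): add — endpoints in different components.
5 6 (11): add — endpoints in different components.
MST edge set: {1 3, 4 8, 6 7, 0 5, 2 8, 0 4, 0 1, 5 6}.
Of the listed edges, {0 5, 5 6} are in the MST → 2.

2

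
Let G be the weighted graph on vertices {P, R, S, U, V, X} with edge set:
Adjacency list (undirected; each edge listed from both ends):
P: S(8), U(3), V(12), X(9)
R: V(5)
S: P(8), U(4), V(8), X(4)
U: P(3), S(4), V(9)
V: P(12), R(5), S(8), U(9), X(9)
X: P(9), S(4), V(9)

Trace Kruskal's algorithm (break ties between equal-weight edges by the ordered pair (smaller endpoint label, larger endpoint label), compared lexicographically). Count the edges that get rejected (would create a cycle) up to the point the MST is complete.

Kruskal: consider edges lightest-first.
P–U (3): add — endpoints in different components.
S–U (4): add — endpoints in different components.
S–X (4): add — endpoints in different components.
R–V (5): add — endpoints in different components.
P–S (8): skip — P and S already connected.
S–V (8): add — endpoints in different components.
Edges rejected before the tree was complete: 1.

1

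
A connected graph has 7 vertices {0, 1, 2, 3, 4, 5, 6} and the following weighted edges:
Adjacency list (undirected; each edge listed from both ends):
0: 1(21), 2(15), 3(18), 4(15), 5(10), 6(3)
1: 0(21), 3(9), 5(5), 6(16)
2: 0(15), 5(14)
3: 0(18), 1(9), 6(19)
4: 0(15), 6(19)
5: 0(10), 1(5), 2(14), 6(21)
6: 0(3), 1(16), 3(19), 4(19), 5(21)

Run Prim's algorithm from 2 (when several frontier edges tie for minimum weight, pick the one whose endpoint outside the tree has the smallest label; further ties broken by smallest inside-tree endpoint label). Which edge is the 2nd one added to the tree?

Grow the tree from 2 using Prim:
Step 1: frontier [2–5 14, 0–2 15] → take 2–5 (14); add 5.
Step 2: frontier [0–2 15, 1–5 5, 0–5 10, 5–6 21] → take 1–5 (5); add 1.
Step 3: frontier [1–3 9, 1–6 16, 0–1 21, 0–2 15, 0–5 10, 5–6 21] → take 1–3 (9); add 3.
Step 4: frontier [1–6 16, 0–1 21, 0–2 15, 0–3 18, 3–6 19, 0–5 10, 5–6 21] → take 0–5 (10); add 0.
Step 5: frontier [0–6 3, 0–4 15, 1–6 16, 3–6 19, 5–6 21] → take 0–6 (3); add 6.
Step 6: frontier [0–4 15, 4–6 19] → take 0–4 (15); add 4.
The 2nd edge added is 1–5.

1-5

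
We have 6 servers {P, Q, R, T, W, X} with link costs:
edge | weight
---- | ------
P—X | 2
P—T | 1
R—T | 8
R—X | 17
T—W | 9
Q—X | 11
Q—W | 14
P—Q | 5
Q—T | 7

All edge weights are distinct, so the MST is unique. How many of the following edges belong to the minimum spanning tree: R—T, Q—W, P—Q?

2

Kruskal's algorithm — process edges by increasing weight (ties by edge label):
P—T (1): add — endpoints in different components.
P—X (2): add — endpoints in different components.
P—Q (5): add — endpoints in different components.
Q—T (7): skip — Q and T already connected.
R—T (8): add — endpoints in different components.
T—W (9): add — endpoints in different components.
MST edge set: {P—T, P—X, P—Q, R—T, T—W}.
Of the listed edges, {R—T, P—Q} are in the MST → 2.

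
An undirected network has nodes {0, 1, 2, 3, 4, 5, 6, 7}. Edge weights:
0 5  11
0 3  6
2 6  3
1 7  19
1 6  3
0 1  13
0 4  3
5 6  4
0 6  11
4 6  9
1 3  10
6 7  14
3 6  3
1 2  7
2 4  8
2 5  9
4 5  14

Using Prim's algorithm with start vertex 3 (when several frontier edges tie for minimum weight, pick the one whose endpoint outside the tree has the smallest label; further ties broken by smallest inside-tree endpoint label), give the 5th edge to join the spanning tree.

Prim, starting at 3.
Step 1: cheapest edge leaving the tree is 3 6 (3); add 6.
Step 2: cheapest edge leaving the tree is 1 6 (3); add 1.
Step 3: cheapest edge leaving the tree is 2 6 (3); add 2.
Step 4: cheapest edge leaving the tree is 5 6 (4); add 5.
Step 5: cheapest edge leaving the tree is 0 3 (6); add 0.
Step 6: cheapest edge leaving the tree is 0 4 (3); add 4.
Step 7: cheapest edge leaving the tree is 6 7 (14); add 7.
The 5th edge added is 0 3.

0-3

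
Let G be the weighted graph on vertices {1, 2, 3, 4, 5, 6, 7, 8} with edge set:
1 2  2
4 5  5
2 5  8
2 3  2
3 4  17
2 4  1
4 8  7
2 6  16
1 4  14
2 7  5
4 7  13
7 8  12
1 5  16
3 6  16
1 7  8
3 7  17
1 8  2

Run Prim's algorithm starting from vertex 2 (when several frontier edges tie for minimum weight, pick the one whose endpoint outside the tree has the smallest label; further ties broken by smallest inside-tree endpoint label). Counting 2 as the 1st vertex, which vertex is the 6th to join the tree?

5

Prim's algorithm from 2:
Step 1: cheapest edge leaving the tree is 2 4 (1); add 4.
Step 2: cheapest edge leaving the tree is 1 2 (2); add 1.
Step 3: cheapest edge leaving the tree is 2 3 (2); add 3.
Step 4: cheapest edge leaving the tree is 1 8 (2); add 8.
Step 5: cheapest edge leaving the tree is 4 5 (5); add 5.
Step 6: cheapest edge leaving the tree is 2 7 (5); add 7.
Step 7: cheapest edge leaving the tree is 2 6 (16); add 6.
Vertex order: 2, 4, 1, 3, 8, 5, 7, 6. The 6th vertex is 5.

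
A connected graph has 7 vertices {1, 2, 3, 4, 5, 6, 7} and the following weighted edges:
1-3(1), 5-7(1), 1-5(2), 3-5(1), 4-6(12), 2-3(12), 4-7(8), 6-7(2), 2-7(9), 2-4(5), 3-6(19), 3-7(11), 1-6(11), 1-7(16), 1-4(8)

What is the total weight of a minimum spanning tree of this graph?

Prim, starting at 5.
Step 1: cheapest edge leaving the tree is 3-5 (1); add 3.
Step 2: cheapest edge leaving the tree is 1-3 (1); add 1.
Step 3: cheapest edge leaving the tree is 5-7 (1); add 7.
Step 4: cheapest edge leaving the tree is 6-7 (2); add 6.
Step 5: cheapest edge leaving the tree is 1-4 (8); add 4.
Step 6: cheapest edge leaving the tree is 2-4 (5); add 2.
MST edges: 3-5, 1-3, 5-7, 6-7, 1-4, 2-4; total weight 1+1+1+2+8+5 = 18.

18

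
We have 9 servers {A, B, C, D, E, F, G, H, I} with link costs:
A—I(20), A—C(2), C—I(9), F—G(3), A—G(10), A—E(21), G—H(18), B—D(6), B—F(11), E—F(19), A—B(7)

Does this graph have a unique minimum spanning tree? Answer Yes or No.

Yes

Sort edges by weight, then run Kruskal:
A—C (2): add — endpoints in different components.
F—G (3): add — endpoints in different components.
B—D (6): add — endpoints in different components.
A—B (7): add — endpoints in different components.
C—I (9): add — endpoints in different components.
A—G (10): add — endpoints in different components.
B—F (11): skip — B and F already connected.
G—H (18): add — endpoints in different components.
E—F (19): add — endpoints in different components.
Every non-tree edge has weight strictly greater than the heaviest edge on the tree path between its endpoints, so the MST is unique.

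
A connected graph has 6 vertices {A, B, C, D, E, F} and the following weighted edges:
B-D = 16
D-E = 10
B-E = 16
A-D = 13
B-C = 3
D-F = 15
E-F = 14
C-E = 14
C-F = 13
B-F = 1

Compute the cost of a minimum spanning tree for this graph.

Grow the tree from B using Prim:
Step 1: cheapest edge leaving the tree is B-F (1); add F.
Step 2: cheapest edge leaving the tree is B-C (3); add C.
Step 3: cheapest edge leaving the tree is C-E (14); add E.
Step 4: cheapest edge leaving the tree is D-E (10); add D.
Step 5: cheapest edge leaving the tree is A-D (13); add A.
MST edges: B-F, B-C, C-E, D-E, A-D; total weight 1+3+14+10+13 = 41.

41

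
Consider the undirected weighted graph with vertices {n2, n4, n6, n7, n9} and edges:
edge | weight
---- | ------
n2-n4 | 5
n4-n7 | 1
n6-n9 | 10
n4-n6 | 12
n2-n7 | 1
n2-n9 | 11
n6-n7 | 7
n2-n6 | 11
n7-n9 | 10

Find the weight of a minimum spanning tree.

Prim's algorithm from n7:
Step 1: frontier [n2-n7 1, n4-n7 1, n6-n7 7, n7-n9 10] → take n2-n7 (1); add n2.
Step 2: frontier [n2-n4 5, n2-n6 11, n2-n9 11, n4-n7 1, n6-n7 7, n7-n9 10] → take n4-n7 (1); add n4.
Step 3: frontier [n2-n6 11, n2-n9 11, n4-n6 12, n6-n7 7, n7-n9 10] → take n6-n7 (7); add n6.
Step 4: frontier [n2-n9 11, n6-n9 10, n7-n9 10] → take n6-n9 (10); add n9.
MST edges: n2-n7, n4-n7, n6-n7, n6-n9; total weight 1+1+7+10 = 19.

19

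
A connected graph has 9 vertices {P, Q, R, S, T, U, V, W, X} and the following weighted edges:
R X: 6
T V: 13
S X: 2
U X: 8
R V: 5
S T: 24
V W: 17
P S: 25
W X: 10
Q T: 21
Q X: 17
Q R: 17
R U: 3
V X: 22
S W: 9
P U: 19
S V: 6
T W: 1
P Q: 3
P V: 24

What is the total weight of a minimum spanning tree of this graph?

46

Kruskal's algorithm — process edges by increasing weight (ties by edge label):
T W (1): add — endpoints in different components.
S X (2): add — endpoints in different components.
P Q (3): add — endpoints in different components.
R U (3): add — endpoints in different components.
R V (5): add — endpoints in different components.
R X (6): add — endpoints in different components.
S V (6): skip — S and V already connected.
U X (8): skip — U and X already connected.
S W (9): add — endpoints in different components.
W X (10): skip — W and X already connected.
T V (13): skip — V and T already connected.
Q R (17): add — endpoints in different components.
MST edges: T W, S X, P Q, R U, R V, R X, S W, Q R; total weight 1+2+3+3+5+6+9+17 = 46.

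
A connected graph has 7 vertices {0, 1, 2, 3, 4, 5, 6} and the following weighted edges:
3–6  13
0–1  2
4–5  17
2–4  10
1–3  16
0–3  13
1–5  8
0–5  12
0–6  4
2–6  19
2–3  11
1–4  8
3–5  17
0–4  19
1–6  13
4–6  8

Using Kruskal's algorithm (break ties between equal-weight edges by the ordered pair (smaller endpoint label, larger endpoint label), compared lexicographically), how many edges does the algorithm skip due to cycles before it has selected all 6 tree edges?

1

Kruskal's algorithm — process edges by increasing weight (ties by edge label):
0–1 (2): add — endpoints in different components.
0–6 (4): add — endpoints in different components.
1–4 (8): add — endpoints in different components.
1–5 (8): add — endpoints in different components.
4–6 (8): skip — 4 and 6 already connected.
2–4 (10): add — endpoints in different components.
2–3 (11): add — endpoints in different components.
Edges rejected before the tree was complete: 1.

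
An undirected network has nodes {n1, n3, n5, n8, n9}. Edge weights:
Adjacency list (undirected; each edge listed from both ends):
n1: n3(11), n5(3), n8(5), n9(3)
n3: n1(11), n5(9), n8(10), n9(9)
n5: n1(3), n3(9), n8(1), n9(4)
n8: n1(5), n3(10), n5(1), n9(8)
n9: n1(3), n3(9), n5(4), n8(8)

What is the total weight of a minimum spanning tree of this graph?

16

Prim's algorithm from n9:
Step 1: frontier [n1—n9 3, n5—n9 4, n8—n9 8, n3—n9 9] → take n1—n9 (3); add n1.
Step 2: frontier [n1—n5 3, n1—n8 5, n1—n3 11, n5—n9 4, n8—n9 8, n3—n9 9] → take n1—n5 (3); add n5.
Step 3: frontier [n1—n8 5, n1—n3 11, n5—n8 1, n3—n5 9, n8—n9 8, n3—n9 9] → take n5—n8 (1); add n8.
Step 4: frontier [n1—n3 11, n3—n5 9, n3—n8 10, n3—n9 9] → take n3—n5 (9); add n3.
MST edges: n1—n9, n1—n5, n5—n8, n3—n5; total weight 3+3+1+9 = 16.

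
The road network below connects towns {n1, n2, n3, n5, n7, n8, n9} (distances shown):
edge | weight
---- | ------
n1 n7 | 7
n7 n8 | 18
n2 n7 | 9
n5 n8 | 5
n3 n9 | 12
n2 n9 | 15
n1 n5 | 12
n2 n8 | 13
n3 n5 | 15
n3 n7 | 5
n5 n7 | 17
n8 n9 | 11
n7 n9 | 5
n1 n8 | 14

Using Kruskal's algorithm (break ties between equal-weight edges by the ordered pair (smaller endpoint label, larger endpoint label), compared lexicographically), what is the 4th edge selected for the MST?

Kruskal's algorithm — process edges by increasing weight (ties by edge label):
n3 n7 (5): add. Components now {n8} {n9} {n3,n7} {n5} {n2} {n1}
n5 n8 (5): add. Components now {n5,n8} {n9} {n3,n7} {n2} {n1}
n7 n9 (5): add. Components now {n5,n8} {n3,n7,n9} {n2} {n1}
n1 n7 (7): add. Components now {n5,n8} {n1,n3,n7,n9} {n2}
n2 n7 (9): add. Components now {n5,n8} {n1,n2,n3,n7,n9}
n8 n9 (11): add. Components now {n1,n2,n3,n5,n7,n8,n9}
The 4th edge added is n1 n7.

n1-n7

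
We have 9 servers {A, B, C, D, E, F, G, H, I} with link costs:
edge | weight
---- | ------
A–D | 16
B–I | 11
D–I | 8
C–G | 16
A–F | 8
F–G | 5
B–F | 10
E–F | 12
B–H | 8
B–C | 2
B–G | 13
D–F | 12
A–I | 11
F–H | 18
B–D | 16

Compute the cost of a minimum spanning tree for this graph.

64

Prim's algorithm from H:
Step 1: cheapest edge leaving the tree is B–H (8); add B.
Step 2: cheapest edge leaving the tree is B–C (2); add C.
Step 3: cheapest edge leaving the tree is B–F (10); add F.
Step 4: cheapest edge leaving the tree is F–G (5); add G.
Step 5: cheapest edge leaving the tree is A–F (8); add A.
Step 6: cheapest edge leaving the tree is A–I (11); add I.
Step 7: cheapest edge leaving the tree is D–I (8); add D.
Step 8: cheapest edge leaving the tree is E–F (12); add E.
MST edges: B–H, B–C, B–F, F–G, A–F, A–I, D–I, E–F; total weight 8+2+10+5+8+11+8+12 = 64.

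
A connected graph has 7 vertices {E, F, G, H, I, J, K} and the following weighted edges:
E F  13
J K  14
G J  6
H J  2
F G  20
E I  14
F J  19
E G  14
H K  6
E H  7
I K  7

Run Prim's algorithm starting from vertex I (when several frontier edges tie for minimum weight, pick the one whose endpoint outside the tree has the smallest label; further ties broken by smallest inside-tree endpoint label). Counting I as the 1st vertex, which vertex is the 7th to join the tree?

Prim's algorithm from I:
Step 1: cheapest edge leaving the tree is I K (7); add K.
Step 2: cheapest edge leaving the tree is H K (6); add H.
Step 3: cheapest edge leaving the tree is H J (2); add J.
Step 4: cheapest edge leaving the tree is G J (6); add G.
Step 5: cheapest edge leaving the tree is E H (7); add E.
Step 6: cheapest edge leaving the tree is E F (13); add F.
Vertex order: I, K, H, J, G, E, F. The 7th vertex is F.

F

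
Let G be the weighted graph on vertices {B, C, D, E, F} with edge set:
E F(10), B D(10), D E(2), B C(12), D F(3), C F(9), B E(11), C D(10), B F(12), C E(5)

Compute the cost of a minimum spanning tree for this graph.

20

Prim, starting at E.
Step 1: cheapest edge leaving the tree is D E (2); add D.
Step 2: cheapest edge leaving the tree is D F (3); add F.
Step 3: cheapest edge leaving the tree is C E (5); add C.
Step 4: cheapest edge leaving the tree is B D (10); add B.
MST edges: D E, D F, C E, B D; total weight 2+3+5+10 = 20.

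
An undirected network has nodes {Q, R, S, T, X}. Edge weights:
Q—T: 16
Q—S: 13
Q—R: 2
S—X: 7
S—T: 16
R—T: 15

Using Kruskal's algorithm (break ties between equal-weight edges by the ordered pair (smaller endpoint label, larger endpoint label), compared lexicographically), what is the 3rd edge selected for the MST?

Kruskal's algorithm — process edges by increasing weight (ties by edge label):
Q—R (2): add — endpoints in different components.
S—X (7): add — endpoints in different components.
Q—S (13): add — endpoints in different components.
R—T (15): add — endpoints in different components.
The 3rd edge added is Q—S.

Q-S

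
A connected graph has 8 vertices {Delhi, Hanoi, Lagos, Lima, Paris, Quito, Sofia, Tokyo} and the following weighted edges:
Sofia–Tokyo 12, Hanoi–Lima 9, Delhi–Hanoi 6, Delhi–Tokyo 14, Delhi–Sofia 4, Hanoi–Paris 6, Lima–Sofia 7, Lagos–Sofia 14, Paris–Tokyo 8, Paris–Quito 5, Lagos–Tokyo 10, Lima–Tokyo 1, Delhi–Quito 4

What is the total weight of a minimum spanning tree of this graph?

37

Sort edges by weight, then run Kruskal:
Lima–Tokyo (1): add — endpoints in different components.
Delhi–Quito (4): add — endpoints in different components.
Delhi–Sofia (4): add — endpoints in different components.
Paris–Quito (5): add — endpoints in different components.
Delhi–Hanoi (6): add — endpoints in different components.
Hanoi–Paris (6): skip — Paris and Hanoi already connected.
Lima–Sofia (7): add — endpoints in different components.
Paris–Tokyo (8): skip — Tokyo and Paris already connected.
Hanoi–Lima (9): skip — Hanoi and Lima already connected.
Lagos–Tokyo (10): add — endpoints in different components.
MST edges: Lima–Tokyo, Delhi–Quito, Delhi–Sofia, Paris–Quito, Delhi–Hanoi, Lima–Sofia, Lagos–Tokyo; total weight 1+4+4+5+6+7+10 = 37.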